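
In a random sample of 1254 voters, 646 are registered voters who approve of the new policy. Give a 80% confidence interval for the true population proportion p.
(0.497, 0.533)

Proportion CI:
p̂ = 646/1254 = 0.51515
SE = √(p̂(1-p̂)/n) = √(0.51515 · 0.48485 / 1254) = 0.01411

z* = 1.282
Margin = z* · SE = 1.282 · 0.01411 = 0.0181

CI: 0.51515 ± 0.0181 = (0.497, 0.533)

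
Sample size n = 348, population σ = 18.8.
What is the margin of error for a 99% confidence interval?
Margin of error = 2.60

Margin of error = z* · σ/√n
= 2.576 · 18.8/√348
= 2.576 · 18.8/18.6548
= 2.60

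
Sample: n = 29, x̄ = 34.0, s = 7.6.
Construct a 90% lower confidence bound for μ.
μ ≥ 32.15

Lower bound (one-sided):
t* = 1.313 (one-sided for 90%)
Lower bound = x̄ - t* · s/√n = 34.0 - 1.313 · 7.6/√29 = 32.15

We are 90% confident that μ ≥ 32.15.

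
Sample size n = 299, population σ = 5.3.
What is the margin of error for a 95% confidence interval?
Margin of error = 0.60

Margin of error = z* · σ/√n
= 1.960 · 5.3/√299
= 1.960 · 5.3/17.2916
= 0.60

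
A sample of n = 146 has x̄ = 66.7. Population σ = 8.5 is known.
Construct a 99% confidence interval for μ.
(64.89, 68.51)

z-interval (σ known):
z* = 2.576 for 99% confidence

Margin of error = z* · σ/√n = 2.576 · 8.5/√146 = 1.81

CI: (66.7 - 1.81, 66.7 + 1.81) = (64.89, 68.51)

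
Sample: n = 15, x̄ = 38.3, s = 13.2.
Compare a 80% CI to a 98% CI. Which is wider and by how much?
98% CI is wider by 8.72

df = 14
80% CI: t* = 1.345, (33.72, 42.88), width = 2 · t* · s/√n = 9.17
98% CI: t* = 2.624, (29.36, 47.24), width = 2 · t* · s/√n = 17.89

The 98% CI is wider by 17.89 - 9.17 = 8.72.
Higher confidence requires a wider interval.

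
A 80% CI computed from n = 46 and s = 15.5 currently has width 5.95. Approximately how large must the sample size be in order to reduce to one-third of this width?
n ≈ 414

CI width ∝ 1/√n
To reduce width by factor 3, need √n to grow by 3 → need 3² = 9 times as many samples.

Current: n = 46, width = 5.95
New: n = 414, width ≈ 1.96

Width reduced by factor of 5.95/1.96 = 3.04.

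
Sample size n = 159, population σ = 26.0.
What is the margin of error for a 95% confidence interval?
Margin of error = 4.04

Margin of error = z* · σ/√n
= 1.960 · 26.0/√159
= 1.960 · 26.0/12.6095
= 4.04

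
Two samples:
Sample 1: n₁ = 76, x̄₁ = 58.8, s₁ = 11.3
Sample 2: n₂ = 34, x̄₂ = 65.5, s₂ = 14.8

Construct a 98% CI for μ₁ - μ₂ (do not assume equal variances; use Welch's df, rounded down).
(-13.55, 0.15)

Difference: x̄₁ - x̄₂ = -6.70
SE = √(s₁²/n₁ + s₂²/n₂) = √(11.3²/76 + 14.8²/34) = 2.8500
df = 50.93 → 50 (Welch–Satterthwaite, rounded down)
t* = 2.403

CI: -6.70 ± 2.403 · 2.8500 = -6.70 ± 6.85 = (-13.55, 0.15)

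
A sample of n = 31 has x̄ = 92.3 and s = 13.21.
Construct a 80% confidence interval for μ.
(89.19, 95.41)

t-interval (σ unknown):
df = n - 1 = 30
t* = 1.310 for 80% confidence

Margin of error = t* · s/√n = 1.310 · 13.21/√31 = 3.11

CI: (89.19, 95.41)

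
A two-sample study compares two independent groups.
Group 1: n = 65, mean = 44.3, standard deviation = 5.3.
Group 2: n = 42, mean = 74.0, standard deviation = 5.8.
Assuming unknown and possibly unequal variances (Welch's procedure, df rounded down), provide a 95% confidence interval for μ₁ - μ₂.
(-31.91, -27.49)

Difference: x̄₁ - x̄₂ = -29.70
SE = √(s₁²/n₁ + s₂²/n₂) = √(5.3²/65 + 5.8²/42) = 1.1105
df = 81.90 → 81 (Welch–Satterthwaite, rounded down)
t* = 1.990

CI: -29.70 ± 1.990 · 1.1105 = -29.70 ± 2.21 = (-31.91, -27.49)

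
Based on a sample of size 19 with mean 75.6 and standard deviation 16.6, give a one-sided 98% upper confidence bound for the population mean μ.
μ ≤ 84.03

Upper bound (one-sided):
t* = 2.214 (one-sided for 98%)
Upper bound = x̄ + t* · s/√n = 75.6 + 2.214 · 16.6/√19 = 84.03

We are 98% confident that μ ≤ 84.03.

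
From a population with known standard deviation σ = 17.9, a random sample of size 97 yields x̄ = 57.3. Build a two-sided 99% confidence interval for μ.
(52.62, 61.98)

z-interval (σ known):
z* = 2.576 for 99% confidence

Margin of error = z* · σ/√n = 2.576 · 17.9/√97 = 4.68

CI: (57.3 - 4.68, 57.3 + 4.68) = (52.62, 61.98)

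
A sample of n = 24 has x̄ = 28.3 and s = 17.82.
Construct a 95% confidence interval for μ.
(20.77, 35.83)

t-interval (σ unknown):
df = n - 1 = 23
t* = 2.069 for 95% confidence

Margin of error = t* · s/√n = 2.069 · 17.82/√24 = 7.53

CI: (20.77, 35.83)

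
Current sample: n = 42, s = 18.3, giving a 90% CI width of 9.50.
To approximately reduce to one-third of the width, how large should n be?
n ≈ 378

CI width ∝ 1/√n
To reduce width by factor 3, need √n to grow by 3 → need 3² = 9 times as many samples.

Current: n = 42, width = 9.50
New: n = 378, width ≈ 3.10

Width reduced by factor of 9.50/3.10 = 3.06.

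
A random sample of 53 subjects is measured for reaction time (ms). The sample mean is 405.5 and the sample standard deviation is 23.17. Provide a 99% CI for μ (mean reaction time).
(396.99, 414.01)

t-interval (σ unknown):
df = n - 1 = 52
t* = 2.674 for 99% confidence

Margin of error = t* · s/√n = 2.674 · 23.17/√53 = 8.51

CI: (396.99, 414.01)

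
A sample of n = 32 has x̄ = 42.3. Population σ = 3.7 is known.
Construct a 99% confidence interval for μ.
(40.62, 43.98)

z-interval (σ known):
z* = 2.576 for 99% confidence

Margin of error = z* · σ/√n = 2.576 · 3.7/√32 = 1.68

CI: (42.3 - 1.68, 42.3 + 1.68) = (40.62, 43.98)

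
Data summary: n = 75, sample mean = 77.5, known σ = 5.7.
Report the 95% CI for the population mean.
(76.21, 78.79)

z-interval (σ known):
z* = 1.960 for 95% confidence

Margin of error = z* · σ/√n = 1.960 · 5.7/√75 = 1.29

CI: (77.5 - 1.29, 77.5 + 1.29) = (76.21, 78.79)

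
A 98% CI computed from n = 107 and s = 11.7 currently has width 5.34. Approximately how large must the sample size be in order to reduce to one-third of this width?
n ≈ 963

CI width ∝ 1/√n
To reduce width by factor 3, need √n to grow by 3 → need 3² = 9 times as many samples.

Current: n = 107, width = 5.34
New: n = 963, width ≈ 1.76

Width reduced by factor of 5.34/1.76 = 3.03.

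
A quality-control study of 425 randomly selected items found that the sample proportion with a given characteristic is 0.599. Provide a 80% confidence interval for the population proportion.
(0.569, 0.629)

Proportion CI:
SE = √(p̂(1-p̂)/n) = √(0.599 · 0.401 / 425) = 0.02377

z* = 1.282
Margin = z* · SE = 1.282 · 0.02377 = 0.0305

CI: 0.599 ± 0.0305 = (0.569, 0.629)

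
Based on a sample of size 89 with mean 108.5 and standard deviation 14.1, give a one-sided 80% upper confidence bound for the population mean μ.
μ ≤ 109.76

Upper bound (one-sided):
t* = 0.846 (one-sided for 80%)
Upper bound = x̄ + t* · s/√n = 108.5 + 0.846 · 14.1/√89 = 109.76

We are 80% confident that μ ≤ 109.76.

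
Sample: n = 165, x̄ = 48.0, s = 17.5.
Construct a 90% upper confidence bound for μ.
μ ≤ 49.75

Upper bound (one-sided):
t* = 1.287 (one-sided for 90%)
Upper bound = x̄ + t* · s/√n = 48.0 + 1.287 · 17.5/√165 = 49.75

We are 90% confident that μ ≤ 49.75.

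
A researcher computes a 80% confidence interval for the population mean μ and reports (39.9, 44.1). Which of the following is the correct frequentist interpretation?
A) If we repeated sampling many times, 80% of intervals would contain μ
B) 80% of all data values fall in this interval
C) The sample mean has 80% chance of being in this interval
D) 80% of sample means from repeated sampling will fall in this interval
A

A) Correct — this is the frequentist long-run coverage interpretation.
B) Wrong — a CI is about the parameter μ, not individual data values.
C) Wrong — x̄ is observed and sits in the interval by construction.
D) Wrong — coverage applies to intervals containing μ, not to future x̄ values.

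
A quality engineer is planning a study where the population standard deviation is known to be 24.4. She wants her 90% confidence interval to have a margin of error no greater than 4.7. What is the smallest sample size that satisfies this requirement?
n ≥ 73

For margin E ≤ 4.7:
n ≥ (z* · σ / E)²
n ≥ (1.645 · 24.4 / 4.7)²
n ≥ 72.93

Minimum n = 73 (rounding up)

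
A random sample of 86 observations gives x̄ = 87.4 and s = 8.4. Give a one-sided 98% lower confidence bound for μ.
μ ≥ 85.51

Lower bound (one-sided):
t* = 2.086 (one-sided for 98%)
Lower bound = x̄ - t* · s/√n = 87.4 - 2.086 · 8.4/√86 = 85.51

We are 98% confident that μ ≥ 85.51.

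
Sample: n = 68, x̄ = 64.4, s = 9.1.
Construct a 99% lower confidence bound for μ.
μ ≥ 61.77

Lower bound (one-sided):
t* = 2.383 (one-sided for 99%)
Lower bound = x̄ - t* · s/√n = 64.4 - 2.383 · 9.1/√68 = 61.77

We are 99% confident that μ ≥ 61.77.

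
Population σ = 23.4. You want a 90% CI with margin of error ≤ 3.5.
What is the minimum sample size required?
n ≥ 121

For margin E ≤ 3.5:
n ≥ (z* · σ / E)²
n ≥ (1.645 · 23.4 / 3.5)²
n ≥ 120.96

Minimum n = 121 (rounding up)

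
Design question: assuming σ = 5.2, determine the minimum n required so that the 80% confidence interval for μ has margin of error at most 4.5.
n ≥ 3

For margin E ≤ 4.5:
n ≥ (z* · σ / E)²
n ≥ (1.282 · 5.2 / 4.5)²
n ≥ 2.19

Minimum n = 3 (rounding up)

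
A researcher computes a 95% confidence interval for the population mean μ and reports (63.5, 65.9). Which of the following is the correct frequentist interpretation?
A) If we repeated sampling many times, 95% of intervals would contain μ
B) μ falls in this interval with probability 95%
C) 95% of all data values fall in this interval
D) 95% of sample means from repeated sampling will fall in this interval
A

A) Correct — this is the frequentist long-run coverage interpretation.
B) Wrong — μ is fixed; the randomness lives in the interval, not in μ.
C) Wrong — a CI is about the parameter μ, not individual data values.
D) Wrong — coverage applies to intervals containing μ, not to future x̄ values.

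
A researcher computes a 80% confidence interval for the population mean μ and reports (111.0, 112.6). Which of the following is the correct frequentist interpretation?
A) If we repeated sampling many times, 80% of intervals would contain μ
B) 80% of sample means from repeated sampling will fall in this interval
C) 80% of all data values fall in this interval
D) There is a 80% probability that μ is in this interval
A

A) Correct — this is the frequentist long-run coverage interpretation.
B) Wrong — coverage applies to intervals containing μ, not to future x̄ values.
C) Wrong — a CI is about the parameter μ, not individual data values.
D) Wrong — μ is fixed; the randomness lives in the interval, not in μ.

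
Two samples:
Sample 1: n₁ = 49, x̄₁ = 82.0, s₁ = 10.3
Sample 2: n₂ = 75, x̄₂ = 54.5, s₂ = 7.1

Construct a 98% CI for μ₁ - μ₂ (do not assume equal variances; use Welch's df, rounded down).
(23.50, 31.50)

Difference: x̄₁ - x̄₂ = 27.50
SE = √(s₁²/n₁ + s₂²/n₂) = √(10.3²/49 + 7.1²/75) = 1.6844
df = 77.58 → 77 (Welch–Satterthwaite, rounded down)
t* = 2.376

CI: 27.50 ± 2.376 · 1.6844 = 27.50 ± 4.00 = (23.50, 31.50)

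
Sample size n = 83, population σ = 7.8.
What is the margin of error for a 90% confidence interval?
Margin of error = 1.41

Margin of error = z* · σ/√n
= 1.645 · 7.8/√83
= 1.645 · 7.8/9.1104
= 1.41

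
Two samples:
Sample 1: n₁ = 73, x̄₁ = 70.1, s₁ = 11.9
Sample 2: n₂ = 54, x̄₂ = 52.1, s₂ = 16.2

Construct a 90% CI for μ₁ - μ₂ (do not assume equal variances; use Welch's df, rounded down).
(13.67, 22.33)

Difference: x̄₁ - x̄₂ = 18.00
SE = √(s₁²/n₁ + s₂²/n₂) = √(11.9²/73 + 16.2²/54) = 2.6077
df = 92.86 → 92 (Welch–Satterthwaite, rounded down)
t* = 1.662

CI: 18.00 ± 1.662 · 2.6077 = 18.00 ± 4.33 = (13.67, 22.33)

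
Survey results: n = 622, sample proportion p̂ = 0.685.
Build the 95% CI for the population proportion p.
(0.648, 0.722)

Proportion CI:
SE = √(p̂(1-p̂)/n) = √(0.685 · 0.315 / 622) = 0.01863

z* = 1.960
Margin = z* · SE = 1.960 · 0.01863 = 0.0365

CI: 0.685 ± 0.0365 = (0.648, 0.722)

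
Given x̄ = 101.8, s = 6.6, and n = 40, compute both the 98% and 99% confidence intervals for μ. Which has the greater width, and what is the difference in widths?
99% CI is wider by 0.59

df = 39
98% CI: t* = 2.426, (99.27, 104.33), width = 2 · t* · s/√n = 5.06
99% CI: t* = 2.708, (98.97, 104.63), width = 2 · t* · s/√n = 5.65

The 99% CI is wider by 5.65 - 5.06 = 0.59.
Higher confidence requires a wider interval.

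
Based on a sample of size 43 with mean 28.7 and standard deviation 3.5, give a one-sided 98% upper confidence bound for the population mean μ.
μ ≤ 29.83

Upper bound (one-sided):
t* = 2.120 (one-sided for 98%)
Upper bound = x̄ + t* · s/√n = 28.7 + 2.120 · 3.5/√43 = 29.83

We are 98% confident that μ ≤ 29.83.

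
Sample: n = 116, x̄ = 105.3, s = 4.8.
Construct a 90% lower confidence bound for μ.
μ ≥ 104.73

Lower bound (one-sided):
t* = 1.289 (one-sided for 90%)
Lower bound = x̄ - t* · s/√n = 105.3 - 1.289 · 4.8/√116 = 104.73

We are 90% confident that μ ≥ 104.73.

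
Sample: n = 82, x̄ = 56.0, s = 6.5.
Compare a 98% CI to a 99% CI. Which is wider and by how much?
99% CI is wider by 0.38

df = 81
98% CI: t* = 2.373, (54.30, 57.70), width = 2 · t* · s/√n = 3.41
99% CI: t* = 2.638, (54.11, 57.89), width = 2 · t* · s/√n = 3.79

The 99% CI is wider by 3.79 - 3.41 = 0.38.
Higher confidence requires a wider interval.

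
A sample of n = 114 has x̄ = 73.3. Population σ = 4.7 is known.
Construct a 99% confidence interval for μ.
(72.17, 74.43)

z-interval (σ known):
z* = 2.576 for 99% confidence

Margin of error = z* · σ/√n = 2.576 · 4.7/√114 = 1.13

CI: (73.3 - 1.13, 73.3 + 1.13) = (72.17, 74.43)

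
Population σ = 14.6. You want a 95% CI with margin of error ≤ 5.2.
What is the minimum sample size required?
n ≥ 31

For margin E ≤ 5.2:
n ≥ (z* · σ / E)²
n ≥ (1.960 · 14.6 / 5.2)²
n ≥ 30.28

Minimum n = 31 (rounding up)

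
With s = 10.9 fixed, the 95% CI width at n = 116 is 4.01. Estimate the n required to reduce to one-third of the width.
n ≈ 1044

CI width ∝ 1/√n
To reduce width by factor 3, need √n to grow by 3 → need 3² = 9 times as many samples.

Current: n = 116, width = 4.01
New: n = 1044, width ≈ 1.32

Width reduced by factor of 4.01/1.32 = 3.04.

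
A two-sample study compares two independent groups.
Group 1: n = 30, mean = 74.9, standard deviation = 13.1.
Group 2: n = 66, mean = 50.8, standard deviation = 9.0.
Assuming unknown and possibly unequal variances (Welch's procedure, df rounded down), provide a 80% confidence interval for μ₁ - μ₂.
(20.67, 27.53)

Difference: x̄₁ - x̄₂ = 24.10
SE = √(s₁²/n₁ + s₂²/n₂) = √(13.1²/30 + 9.0²/66) = 2.6358
df = 41.92 → 41 (Welch–Satterthwaite, rounded down)
t* = 1.303

CI: 24.10 ± 1.303 · 2.6358 = 24.10 ± 3.43 = (20.67, 27.53)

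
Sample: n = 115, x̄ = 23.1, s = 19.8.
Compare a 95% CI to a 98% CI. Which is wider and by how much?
98% CI is wider by 1.39

df = 114
95% CI: t* = 1.981, (19.44, 26.76), width = 2 · t* · s/√n = 7.32
98% CI: t* = 2.360, (18.74, 27.46), width = 2 · t* · s/√n = 8.71

The 98% CI is wider by 8.71 - 7.32 = 1.39.
Higher confidence requires a wider interval.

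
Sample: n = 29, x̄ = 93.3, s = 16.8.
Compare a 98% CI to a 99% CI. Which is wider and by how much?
99% CI is wider by 1.85

df = 28
98% CI: t* = 2.467, (85.60, 101.00), width = 2 · t* · s/√n = 15.39
99% CI: t* = 2.763, (84.68, 101.92), width = 2 · t* · s/√n = 17.24

The 99% CI is wider by 17.24 - 15.39 = 1.85.
Higher confidence requires a wider interval.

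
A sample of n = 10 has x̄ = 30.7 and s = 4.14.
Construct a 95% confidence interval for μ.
(27.74, 33.66)

t-interval (σ unknown):
df = n - 1 = 9
t* = 2.262 for 95% confidence

Margin of error = t* · s/√n = 2.262 · 4.14/√10 = 2.96

CI: (27.74, 33.66)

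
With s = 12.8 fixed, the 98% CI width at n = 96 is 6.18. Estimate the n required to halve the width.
n ≈ 384

CI width ∝ 1/√n
To reduce width by factor 2, need √n to grow by 2 → need 2² = 4 times as many samples.

Current: n = 96, width = 6.18
New: n = 384, width ≈ 3.05

Width reduced by factor of 6.18/3.05 = 2.03.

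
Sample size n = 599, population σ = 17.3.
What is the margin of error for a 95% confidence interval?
Margin of error = 1.39

Margin of error = z* · σ/√n
= 1.960 · 17.3/√599
= 1.960 · 17.3/24.4745
= 1.39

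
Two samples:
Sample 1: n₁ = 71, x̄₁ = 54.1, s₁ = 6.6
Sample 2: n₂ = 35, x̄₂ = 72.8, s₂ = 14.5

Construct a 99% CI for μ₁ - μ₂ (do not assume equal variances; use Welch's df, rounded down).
(-25.65, -11.75)

Difference: x̄₁ - x̄₂ = -18.70
SE = √(s₁²/n₁ + s₂²/n₂) = √(6.6²/71 + 14.5²/35) = 2.5731
df = 41.09 → 41 (Welch–Satterthwaite, rounded down)
t* = 2.701

CI: -18.70 ± 2.701 · 2.5731 = -18.70 ± 6.95 = (-25.65, -11.75)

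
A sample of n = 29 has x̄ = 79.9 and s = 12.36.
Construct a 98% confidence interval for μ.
(74.24, 85.56)

t-interval (σ unknown):
df = n - 1 = 28
t* = 2.467 for 98% confidence

Margin of error = t* · s/√n = 2.467 · 12.36/√29 = 5.66

CI: (74.24, 85.56)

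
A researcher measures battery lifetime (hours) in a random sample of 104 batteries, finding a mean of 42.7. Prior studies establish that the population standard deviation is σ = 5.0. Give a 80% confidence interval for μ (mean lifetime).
(42.07, 43.33)

z-interval (σ known):
z* = 1.282 for 80% confidence

Margin of error = z* · σ/√n = 1.282 · 5.0/√104 = 0.63

CI: (42.7 - 0.63, 42.7 + 0.63) = (42.07, 43.33)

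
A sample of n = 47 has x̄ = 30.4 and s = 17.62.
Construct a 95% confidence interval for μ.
(25.23, 35.57)

t-interval (σ unknown):
df = n - 1 = 46
t* = 2.013 for 95% confidence

Margin of error = t* · s/√n = 2.013 · 17.62/√47 = 5.17

CI: (25.23, 35.57)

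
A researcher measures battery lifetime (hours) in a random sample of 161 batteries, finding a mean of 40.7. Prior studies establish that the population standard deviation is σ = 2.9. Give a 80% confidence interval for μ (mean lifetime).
(40.41, 40.99)

z-interval (σ known):
z* = 1.282 for 80% confidence

Margin of error = z* · σ/√n = 1.282 · 2.9/√161 = 0.29

CI: (40.7 - 0.29, 40.7 + 0.29) = (40.41, 40.99)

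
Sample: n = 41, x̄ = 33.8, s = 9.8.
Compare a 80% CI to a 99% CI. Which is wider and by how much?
99% CI is wider by 4.29

df = 40
80% CI: t* = 1.303, (31.81, 35.79), width = 2 · t* · s/√n = 3.99
99% CI: t* = 2.704, (29.66, 37.94), width = 2 · t* · s/√n = 8.28

The 99% CI is wider by 8.28 - 3.99 = 4.29.
Higher confidence requires a wider interval.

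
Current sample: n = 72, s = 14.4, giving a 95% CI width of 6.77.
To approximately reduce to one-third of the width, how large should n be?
n ≈ 648

CI width ∝ 1/√n
To reduce width by factor 3, need √n to grow by 3 → need 3² = 9 times as many samples.

Current: n = 72, width = 6.77
New: n = 648, width ≈ 2.22

Width reduced by factor of 6.77/2.22 = 3.05.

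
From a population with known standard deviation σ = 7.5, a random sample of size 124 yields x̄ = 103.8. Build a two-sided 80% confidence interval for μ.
(102.94, 104.66)

z-interval (σ known):
z* = 1.282 for 80% confidence

Margin of error = z* · σ/√n = 1.282 · 7.5/√124 = 0.86

CI: (103.8 - 0.86, 103.8 + 0.86) = (102.94, 104.66)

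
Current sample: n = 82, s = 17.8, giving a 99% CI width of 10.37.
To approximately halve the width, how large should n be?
n ≈ 328

CI width ∝ 1/√n
To reduce width by factor 2, need √n to grow by 2 → need 2² = 4 times as many samples.

Current: n = 82, width = 10.37
New: n = 328, width ≈ 5.09

Width reduced by factor of 10.37/5.09 = 2.04.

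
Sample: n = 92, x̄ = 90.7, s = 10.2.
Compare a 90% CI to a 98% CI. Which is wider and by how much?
98% CI is wider by 1.51

df = 91
90% CI: t* = 1.662, (88.93, 92.47), width = 2 · t* · s/√n = 3.53
98% CI: t* = 2.368, (88.18, 93.22), width = 2 · t* · s/√n = 5.04

The 98% CI is wider by 5.04 - 3.53 = 1.51.
Higher confidence requires a wider interval.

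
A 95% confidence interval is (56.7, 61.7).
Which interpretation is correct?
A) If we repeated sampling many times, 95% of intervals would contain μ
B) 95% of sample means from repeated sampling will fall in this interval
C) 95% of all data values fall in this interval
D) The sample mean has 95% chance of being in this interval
A

A) Correct — this is the frequentist long-run coverage interpretation.
B) Wrong — coverage applies to intervals containing μ, not to future x̄ values.
C) Wrong — a CI is about the parameter μ, not individual data values.
D) Wrong — x̄ is observed and sits in the interval by construction.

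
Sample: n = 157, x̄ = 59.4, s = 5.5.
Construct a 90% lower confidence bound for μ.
μ ≥ 58.84

Lower bound (one-sided):
t* = 1.287 (one-sided for 90%)
Lower bound = x̄ - t* · s/√n = 59.4 - 1.287 · 5.5/√157 = 58.84

We are 90% confident that μ ≥ 58.84.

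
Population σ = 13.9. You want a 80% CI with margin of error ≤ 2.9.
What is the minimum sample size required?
n ≥ 38

For margin E ≤ 2.9:
n ≥ (z* · σ / E)²
n ≥ (1.282 · 13.9 / 2.9)²
n ≥ 37.76

Minimum n = 38 (rounding up)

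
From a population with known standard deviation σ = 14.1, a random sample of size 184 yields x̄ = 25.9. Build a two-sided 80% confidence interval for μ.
(24.57, 27.23)

z-interval (σ known):
z* = 1.282 for 80% confidence

Margin of error = z* · σ/√n = 1.282 · 14.1/√184 = 1.33

CI: (25.9 - 1.33, 25.9 + 1.33) = (24.57, 27.23)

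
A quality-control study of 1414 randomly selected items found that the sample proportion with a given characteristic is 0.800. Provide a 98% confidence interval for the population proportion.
(0.775, 0.825)

Proportion CI:
SE = √(p̂(1-p̂)/n) = √(0.800 · 0.200 / 1414) = 0.01064

z* = 2.326
Margin = z* · SE = 2.326 · 0.01064 = 0.0247

CI: 0.800 ± 0.0247 = (0.775, 0.825)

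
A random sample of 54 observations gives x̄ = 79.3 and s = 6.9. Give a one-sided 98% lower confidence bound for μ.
μ ≥ 77.32

Lower bound (one-sided):
t* = 2.106 (one-sided for 98%)
Lower bound = x̄ - t* · s/√n = 79.3 - 2.106 · 6.9/√54 = 77.32

We are 98% confident that μ ≥ 77.32.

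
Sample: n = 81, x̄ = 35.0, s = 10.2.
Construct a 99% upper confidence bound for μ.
μ ≤ 37.69

Upper bound (one-sided):
t* = 2.374 (one-sided for 99%)
Upper bound = x̄ + t* · s/√n = 35.0 + 2.374 · 10.2/√81 = 37.69

We are 99% confident that μ ≤ 37.69.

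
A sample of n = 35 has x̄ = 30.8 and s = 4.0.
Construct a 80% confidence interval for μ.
(29.92, 31.68)

t-interval (σ unknown):
df = n - 1 = 34
t* = 1.307 for 80% confidence

Margin of error = t* · s/√n = 1.307 · 4.0/√35 = 0.88

CI: (29.92, 31.68)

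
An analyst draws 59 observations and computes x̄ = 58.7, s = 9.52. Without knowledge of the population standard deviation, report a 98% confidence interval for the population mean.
(55.74, 61.66)

t-interval (σ unknown):
df = n - 1 = 58
t* = 2.392 for 98% confidence

Margin of error = t* · s/√n = 2.392 · 9.52/√59 = 2.96

CI: (55.74, 61.66)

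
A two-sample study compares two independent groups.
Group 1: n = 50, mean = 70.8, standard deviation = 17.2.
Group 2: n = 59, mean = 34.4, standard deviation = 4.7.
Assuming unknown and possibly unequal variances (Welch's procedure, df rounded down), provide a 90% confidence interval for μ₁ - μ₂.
(32.20, 40.60)

Difference: x̄₁ - x̄₂ = 36.40
SE = √(s₁²/n₁ + s₂²/n₂) = √(17.2²/50 + 4.7²/59) = 2.5082
df = 55.21 → 55 (Welch–Satterthwaite, rounded down)
t* = 1.673

CI: 36.40 ± 1.673 · 2.5082 = 36.40 ± 4.20 = (32.20, 40.60)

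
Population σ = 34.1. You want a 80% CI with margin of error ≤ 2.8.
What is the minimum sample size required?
n ≥ 244

For margin E ≤ 2.8:
n ≥ (z* · σ / E)²
n ≥ (1.282 · 34.1 / 2.8)²
n ≥ 243.76

Minimum n = 244 (rounding up)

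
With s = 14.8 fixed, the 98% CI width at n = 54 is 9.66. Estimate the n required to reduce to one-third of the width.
n ≈ 486

CI width ∝ 1/√n
To reduce width by factor 3, need √n to grow by 3 → need 3² = 9 times as many samples.

Current: n = 54, width = 9.66
New: n = 486, width ≈ 3.13

Width reduced by factor of 9.66/3.13 = 3.09.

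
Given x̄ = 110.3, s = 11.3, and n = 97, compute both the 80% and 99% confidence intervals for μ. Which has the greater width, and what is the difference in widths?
99% CI is wider by 3.07

df = 96
80% CI: t* = 1.290, (108.82, 111.78), width = 2 · t* · s/√n = 2.96
99% CI: t* = 2.628, (107.28, 113.32), width = 2 · t* · s/√n = 6.03

The 99% CI is wider by 6.03 - 2.96 = 3.07.
Higher confidence requires a wider interval.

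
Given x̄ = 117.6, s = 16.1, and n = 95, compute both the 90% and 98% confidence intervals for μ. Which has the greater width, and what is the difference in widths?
98% CI is wider by 2.33

df = 94
90% CI: t* = 1.661, (114.86, 120.34), width = 2 · t* · s/√n = 5.49
98% CI: t* = 2.367, (113.69, 121.51), width = 2 · t* · s/√n = 7.82

The 98% CI is wider by 7.82 - 5.49 = 2.33.
Higher confidence requires a wider interval.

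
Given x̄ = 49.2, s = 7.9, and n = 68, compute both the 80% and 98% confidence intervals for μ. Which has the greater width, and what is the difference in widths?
98% CI is wider by 2.09

df = 67
80% CI: t* = 1.294, (47.96, 50.44), width = 2 · t* · s/√n = 2.48
98% CI: t* = 2.383, (46.92, 51.48), width = 2 · t* · s/√n = 4.57

The 98% CI is wider by 4.57 - 2.48 = 2.09.
Higher confidence requires a wider interval.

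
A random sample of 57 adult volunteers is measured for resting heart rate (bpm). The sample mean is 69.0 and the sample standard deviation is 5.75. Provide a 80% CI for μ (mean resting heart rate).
(68.01, 69.99)

t-interval (σ unknown):
df = n - 1 = 56
t* = 1.297 for 80% confidence

Margin of error = t* · s/√n = 1.297 · 5.75/√57 = 0.99

CI: (68.01, 69.99)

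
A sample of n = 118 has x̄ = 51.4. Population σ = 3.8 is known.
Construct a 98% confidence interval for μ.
(50.59, 52.21)

z-interval (σ known):
z* = 2.326 for 98% confidence

Margin of error = z* · σ/√n = 2.326 · 3.8/√118 = 0.81

CI: (51.4 - 0.81, 51.4 + 0.81) = (50.59, 52.21)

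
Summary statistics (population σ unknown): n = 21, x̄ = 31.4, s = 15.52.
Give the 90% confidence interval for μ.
(25.56, 37.24)

t-interval (σ unknown):
df = n - 1 = 20
t* = 1.725 for 90% confidence

Margin of error = t* · s/√n = 1.725 · 15.52/√21 = 5.84

CI: (25.56, 37.24)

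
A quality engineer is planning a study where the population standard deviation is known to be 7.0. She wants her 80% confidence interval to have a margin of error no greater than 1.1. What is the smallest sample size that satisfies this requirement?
n ≥ 67

For margin E ≤ 1.1:
n ≥ (z* · σ / E)²
n ≥ (1.282 · 7.0 / 1.1)²
n ≥ 66.56

Minimum n = 67 (rounding up)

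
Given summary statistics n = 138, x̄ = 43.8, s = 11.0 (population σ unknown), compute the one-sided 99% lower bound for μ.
μ ≥ 41.60

Lower bound (one-sided):
t* = 2.354 (one-sided for 99%)
Lower bound = x̄ - t* · s/√n = 43.8 - 2.354 · 11.0/√138 = 41.60

We are 99% confident that μ ≥ 41.60.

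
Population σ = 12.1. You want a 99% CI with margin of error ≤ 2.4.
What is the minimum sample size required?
n ≥ 169

For margin E ≤ 2.4:
n ≥ (z* · σ / E)²
n ≥ (2.576 · 12.1 / 2.4)²
n ≥ 168.67

Minimum n = 169 (rounding up)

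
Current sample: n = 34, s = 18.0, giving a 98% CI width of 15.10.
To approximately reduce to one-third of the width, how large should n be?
n ≈ 306

CI width ∝ 1/√n
To reduce width by factor 3, need √n to grow by 3 → need 3² = 9 times as many samples.

Current: n = 34, width = 15.10
New: n = 306, width ≈ 4.81

Width reduced by factor of 15.10/4.81 = 3.14.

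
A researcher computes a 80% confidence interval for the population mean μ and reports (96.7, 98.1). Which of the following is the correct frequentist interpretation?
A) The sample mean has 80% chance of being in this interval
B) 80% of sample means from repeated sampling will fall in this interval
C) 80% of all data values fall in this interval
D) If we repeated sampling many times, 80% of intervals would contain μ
D

A) Wrong — x̄ is observed and sits in the interval by construction.
B) Wrong — coverage applies to intervals containing μ, not to future x̄ values.
C) Wrong — a CI is about the parameter μ, not individual data values.
D) Correct — this is the frequentist long-run coverage interpretation.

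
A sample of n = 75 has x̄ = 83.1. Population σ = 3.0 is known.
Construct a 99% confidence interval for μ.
(82.21, 83.99)

z-interval (σ known):
z* = 2.576 for 99% confidence

Margin of error = z* · σ/√n = 2.576 · 3.0/√75 = 0.89

CI: (83.1 - 0.89, 83.1 + 0.89) = (82.21, 83.99)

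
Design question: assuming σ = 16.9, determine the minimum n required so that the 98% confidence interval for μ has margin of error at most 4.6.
n ≥ 74

For margin E ≤ 4.6:
n ≥ (z* · σ / E)²
n ≥ (2.326 · 16.9 / 4.6)²
n ≥ 73.03

Minimum n = 74 (rounding up)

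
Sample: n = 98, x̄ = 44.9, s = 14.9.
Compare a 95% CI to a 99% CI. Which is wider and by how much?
99% CI is wider by 1.93

df = 97
95% CI: t* = 1.985, (41.91, 47.89), width = 2 · t* · s/√n = 5.98
99% CI: t* = 2.627, (40.95, 48.85), width = 2 · t* · s/√n = 7.91

The 99% CI is wider by 7.91 - 5.98 = 1.93.
Higher confidence requires a wider interval.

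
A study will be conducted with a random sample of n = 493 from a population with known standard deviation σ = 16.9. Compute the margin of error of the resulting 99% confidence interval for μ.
Margin of error = 1.96

Margin of error = z* · σ/√n
= 2.576 · 16.9/√493
= 2.576 · 16.9/22.2036
= 1.96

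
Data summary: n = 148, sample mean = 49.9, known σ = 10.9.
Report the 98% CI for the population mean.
(47.82, 51.98)

z-interval (σ known):
z* = 2.326 for 98% confidence

Margin of error = z* · σ/√n = 2.326 · 10.9/√148 = 2.08

CI: (49.9 - 2.08, 49.9 + 2.08) = (47.82, 51.98)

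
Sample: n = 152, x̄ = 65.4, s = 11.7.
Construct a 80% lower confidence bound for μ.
μ ≥ 64.60

Lower bound (one-sided):
t* = 0.844 (one-sided for 80%)
Lower bound = x̄ - t* · s/√n = 65.4 - 0.844 · 11.7/√152 = 64.60

We are 80% confident that μ ≥ 64.60.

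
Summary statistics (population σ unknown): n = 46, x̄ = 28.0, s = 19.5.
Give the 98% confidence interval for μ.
(21.07, 34.93)

t-interval (σ unknown):
df = n - 1 = 45
t* = 2.412 for 98% confidence

Margin of error = t* · s/√n = 2.412 · 19.5/√46 = 6.93

CI: (21.07, 34.93)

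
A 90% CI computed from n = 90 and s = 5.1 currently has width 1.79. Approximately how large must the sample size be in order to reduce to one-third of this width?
n ≈ 810

CI width ∝ 1/√n
To reduce width by factor 3, need √n to grow by 3 → need 3² = 9 times as many samples.

Current: n = 90, width = 1.79
New: n = 810, width ≈ 0.59

Width reduced by factor of 1.79/0.59 = 3.03.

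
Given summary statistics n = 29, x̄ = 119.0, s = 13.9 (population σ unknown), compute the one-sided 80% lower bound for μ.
μ ≥ 116.79

Lower bound (one-sided):
t* = 0.855 (one-sided for 80%)
Lower bound = x̄ - t* · s/√n = 119.0 - 0.855 · 13.9/√29 = 116.79

We are 80% confident that μ ≥ 116.79.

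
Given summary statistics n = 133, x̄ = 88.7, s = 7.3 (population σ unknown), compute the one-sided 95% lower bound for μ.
μ ≥ 87.65

Lower bound (one-sided):
t* = 1.656 (one-sided for 95%)
Lower bound = x̄ - t* · s/√n = 88.7 - 1.656 · 7.3/√133 = 87.65

We are 95% confident that μ ≥ 87.65.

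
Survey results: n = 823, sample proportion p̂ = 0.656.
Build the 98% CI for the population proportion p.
(0.617, 0.695)

Proportion CI:
SE = √(p̂(1-p̂)/n) = √(0.656 · 0.344 / 823) = 0.01656

z* = 2.326
Margin = z* · SE = 2.326 · 0.01656 = 0.0385

CI: 0.656 ± 0.0385 = (0.617, 0.695)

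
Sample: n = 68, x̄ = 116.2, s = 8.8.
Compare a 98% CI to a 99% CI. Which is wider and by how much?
99% CI is wider by 0.57

df = 67
98% CI: t* = 2.383, (113.66, 118.74), width = 2 · t* · s/√n = 5.09
99% CI: t* = 2.651, (113.37, 119.03), width = 2 · t* · s/√n = 5.66

The 99% CI is wider by 5.66 - 5.09 = 0.57.
Higher confidence requires a wider interval.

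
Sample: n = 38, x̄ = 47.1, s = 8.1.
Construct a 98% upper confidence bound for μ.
μ ≤ 49.90

Upper bound (one-sided):
t* = 2.129 (one-sided for 98%)
Upper bound = x̄ + t* · s/√n = 47.1 + 2.129 · 8.1/√38 = 49.90

We are 98% confident that μ ≤ 49.90.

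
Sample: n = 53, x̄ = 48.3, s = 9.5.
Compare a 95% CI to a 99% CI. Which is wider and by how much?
99% CI is wider by 1.74

df = 52
95% CI: t* = 2.007, (45.68, 50.92), width = 2 · t* · s/√n = 5.24
99% CI: t* = 2.674, (44.81, 51.79), width = 2 · t* · s/√n = 6.98

The 99% CI is wider by 6.98 - 5.24 = 1.74.
Higher confidence requires a wider interval.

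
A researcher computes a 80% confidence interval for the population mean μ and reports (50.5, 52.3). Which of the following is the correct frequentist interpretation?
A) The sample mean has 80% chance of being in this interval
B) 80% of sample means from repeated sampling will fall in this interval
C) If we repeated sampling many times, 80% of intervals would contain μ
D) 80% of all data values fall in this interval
C

A) Wrong — x̄ is observed and sits in the interval by construction.
B) Wrong — coverage applies to intervals containing μ, not to future x̄ values.
C) Correct — this is the frequentist long-run coverage interpretation.
D) Wrong — a CI is about the parameter μ, not individual data values.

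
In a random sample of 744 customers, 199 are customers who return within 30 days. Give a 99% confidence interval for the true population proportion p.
(0.226, 0.309)

Proportion CI:
p̂ = 199/744 = 0.26747
SE = √(p̂(1-p̂)/n) = √(0.26747 · 0.73253 / 744) = 0.01623

z* = 2.576
Margin = z* · SE = 2.576 · 0.01623 = 0.0418

CI: 0.26747 ± 0.0418 = (0.226, 0.309)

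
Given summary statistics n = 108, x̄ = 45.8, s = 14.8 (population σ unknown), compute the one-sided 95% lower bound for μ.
μ ≥ 43.44

Lower bound (one-sided):
t* = 1.659 (one-sided for 95%)
Lower bound = x̄ - t* · s/√n = 45.8 - 1.659 · 14.8/√108 = 43.44

We are 95% confident that μ ≥ 43.44.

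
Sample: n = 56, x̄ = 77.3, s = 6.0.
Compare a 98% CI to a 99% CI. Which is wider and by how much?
99% CI is wider by 0.44

df = 55
98% CI: t* = 2.396, (75.38, 79.22), width = 2 · t* · s/√n = 3.84
99% CI: t* = 2.668, (75.16, 79.44), width = 2 · t* · s/√n = 4.28

The 99% CI is wider by 4.28 - 3.84 = 0.44.
Higher confidence requires a wider interval.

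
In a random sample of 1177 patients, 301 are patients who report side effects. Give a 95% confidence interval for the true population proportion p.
(0.231, 0.281)

Proportion CI:
p̂ = 301/1177 = 0.25573
SE = √(p̂(1-p̂)/n) = √(0.25573 · 0.74427 / 1177) = 0.01272

z* = 1.960
Margin = z* · SE = 1.960 · 0.01272 = 0.0249

CI: 0.25573 ± 0.0249 = (0.231, 0.281)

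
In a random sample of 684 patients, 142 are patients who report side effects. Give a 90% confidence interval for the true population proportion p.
(0.182, 0.233)

Proportion CI:
p̂ = 142/684 = 0.20760
SE = √(p̂(1-p̂)/n) = √(0.20760 · 0.79240 / 684) = 0.01551

z* = 1.645
Margin = z* · SE = 1.645 · 0.01551 = 0.0255

CI: 0.20760 ± 0.0255 = (0.182, 0.233)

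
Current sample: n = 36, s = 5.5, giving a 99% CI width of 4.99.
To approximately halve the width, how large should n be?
n ≈ 144

CI width ∝ 1/√n
To reduce width by factor 2, need √n to grow by 2 → need 2² = 4 times as many samples.

Current: n = 36, width = 4.99
New: n = 144, width ≈ 2.39

Width reduced by factor of 4.99/2.39 = 2.09.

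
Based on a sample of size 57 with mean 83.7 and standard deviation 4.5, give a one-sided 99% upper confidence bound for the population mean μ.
μ ≤ 85.13

Upper bound (one-sided):
t* = 2.395 (one-sided for 99%)
Upper bound = x̄ + t* · s/√n = 83.7 + 2.395 · 4.5/√57 = 85.13

We are 99% confident that μ ≤ 85.13.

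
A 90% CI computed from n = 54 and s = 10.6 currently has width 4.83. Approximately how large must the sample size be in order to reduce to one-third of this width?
n ≈ 486

CI width ∝ 1/√n
To reduce width by factor 3, need √n to grow by 3 → need 3² = 9 times as many samples.

Current: n = 54, width = 4.83
New: n = 486, width ≈ 1.58

Width reduced by factor of 4.83/1.58 = 3.06.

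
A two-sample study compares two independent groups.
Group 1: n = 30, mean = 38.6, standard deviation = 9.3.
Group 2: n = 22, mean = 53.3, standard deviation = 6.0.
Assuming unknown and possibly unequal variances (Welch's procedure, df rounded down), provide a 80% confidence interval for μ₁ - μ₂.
(-17.46, -11.94)

Difference: x̄₁ - x̄₂ = -14.70
SE = √(s₁²/n₁ + s₂²/n₂) = √(9.3²/30 + 6.0²/22) = 2.1259
df = 49.32 → 49 (Welch–Satterthwaite, rounded down)
t* = 1.299

CI: -14.70 ± 1.299 · 2.1259 = -14.70 ± 2.76 = (-17.46, -11.94)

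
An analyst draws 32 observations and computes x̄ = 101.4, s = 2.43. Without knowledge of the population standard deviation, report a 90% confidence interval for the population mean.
(100.67, 102.13)

t-interval (σ unknown):
df = n - 1 = 31
t* = 1.696 for 90% confidence

Margin of error = t* · s/√n = 1.696 · 2.43/√32 = 0.73

CI: (100.67, 102.13)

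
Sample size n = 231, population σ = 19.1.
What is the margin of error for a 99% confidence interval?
Margin of error = 3.24

Margin of error = z* · σ/√n
= 2.576 · 19.1/√231
= 2.576 · 19.1/15.1987
= 3.24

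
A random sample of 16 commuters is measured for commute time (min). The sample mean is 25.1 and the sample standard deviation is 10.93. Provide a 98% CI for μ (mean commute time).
(17.99, 32.21)

t-interval (σ unknown):
df = n - 1 = 15
t* = 2.602 for 98% confidence

Margin of error = t* · s/√n = 2.602 · 10.93/√16 = 7.11

CI: (17.99, 32.21)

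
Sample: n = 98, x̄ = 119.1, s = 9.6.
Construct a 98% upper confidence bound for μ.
μ ≤ 121.12

Upper bound (one-sided):
t* = 2.082 (one-sided for 98%)
Upper bound = x̄ + t* · s/√n = 119.1 + 2.082 · 9.6/√98 = 121.12

We are 98% confident that μ ≤ 121.12.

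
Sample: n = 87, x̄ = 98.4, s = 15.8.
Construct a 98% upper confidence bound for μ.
μ ≤ 101.93

Upper bound (one-sided):
t* = 2.085 (one-sided for 98%)
Upper bound = x̄ + t* · s/√n = 98.4 + 2.085 · 15.8/√87 = 101.93

We are 98% confident that μ ≤ 101.93.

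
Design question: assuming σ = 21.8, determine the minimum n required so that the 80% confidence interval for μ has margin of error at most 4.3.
n ≥ 43

For margin E ≤ 4.3:
n ≥ (z* · σ / E)²
n ≥ (1.282 · 21.8 / 4.3)²
n ≥ 42.24

Minimum n = 43 (rounding up)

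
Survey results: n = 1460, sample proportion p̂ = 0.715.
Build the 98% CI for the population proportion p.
(0.688, 0.742)

Proportion CI:
SE = √(p̂(1-p̂)/n) = √(0.715 · 0.285 / 1460) = 0.01181

z* = 2.326
Margin = z* · SE = 2.326 · 0.01181 = 0.0275

CI: 0.715 ± 0.0275 = (0.688, 0.742)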